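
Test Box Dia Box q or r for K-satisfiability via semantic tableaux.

1. Box Dia Box q or r, u
2. r, u

Satisfiable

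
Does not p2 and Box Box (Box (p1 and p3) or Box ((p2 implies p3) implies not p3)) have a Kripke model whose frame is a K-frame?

1. not p2 and Box Box (Box (p1 and p3) or Box ((p2 implies p3) implies not p3)), w0
2. not p2, w0
3. Box Box (Box (p1 and p3) or Box ((p2 implies p3) implies not p3)), w0

Yes, satisfiable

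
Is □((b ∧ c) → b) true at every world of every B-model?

Tableau for the negation ¬□((b ∧ c) → b):
1. ¬□((b ∧ c) → b), 0
2. ¬((b ∧ c) → b), 1
3. b ∧ c, 1
4. ¬b, 1
5. b, 1
6. c, 1
Accessibility: 0R0, 0R1, 1R0, 1R1
Branch closes: b and ¬b both at 1.
Every branch of the negation's tableau closes; the branch above is one of them.

Valid in B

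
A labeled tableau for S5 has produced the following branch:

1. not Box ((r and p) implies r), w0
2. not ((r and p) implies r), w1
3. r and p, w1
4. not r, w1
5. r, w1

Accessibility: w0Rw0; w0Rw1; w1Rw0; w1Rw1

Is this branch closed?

Both r and not r appear at w1.

Yes, closed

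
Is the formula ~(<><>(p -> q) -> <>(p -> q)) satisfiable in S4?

1. ~(<><>(p -> q) -> <>(p -> q)), w0
2. <><>(p -> q), w0
3. ~<>(p -> q), w0
4. ~(p -> q), w0
5. p, w0
6. ~q, w0
7. <>(p -> q), w1
8. ~(p -> q), w1
9. p, w1
10. ~q, w1
11. p -> q, w2
12. ~(p -> q), w2
13. p, w2
14. ~q, w2
15. q, w2
Accessibility: w0Rw0, w0Rw1, w0Rw2, w1Rw1, w1Rw2, w2Rw2
Branch closes: q and ~q both at w2.
(One branch shown.) All branches close.

Unsatisfiable (every branch closes)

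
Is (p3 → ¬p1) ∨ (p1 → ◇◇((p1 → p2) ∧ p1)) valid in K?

Tableau for the negation ¬((p3 → ¬p1) ∨ (p1 → ◇◇((p1 → p2) ∧ p1))):
1. ¬((p3 → ¬p1) ∨ (p1 → ◇◇((p1 → p2) ∧ p1))), 0
2. ¬(p3 → ¬p1), 0
3. ¬(p1 → ◇◇((p1 → p2) ∧ p1)), 0
4. p3, 0
5. p1, 0
6. ¬◇◇((p1 → p2) ∧ p1), 0
The negation has an open branch (countermodel exists).

No, not valid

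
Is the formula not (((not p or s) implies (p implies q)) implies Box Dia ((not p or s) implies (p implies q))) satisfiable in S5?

1. not (((not p or s) implies (p implies q)) implies Box Dia ((not p or s) implies (p implies q))), 0
2. (not p or s) implies (p implies q), 0   [neg-implies-rule on 1]
3. not Box Dia ((not p or s) implies (p implies q)), 0   [neg-implies-rule on 1]
4. not (not p or s), 0   [implies-rule on 2 (branches; this branch)]
5. p, 0   [neg-or-rule on 4]
6. not s, 0   [neg-or-rule on 4]
7. not Dia ((not p or s) implies (p implies q)), 1   [neg-Box-rule on 3: fresh world 1, 0R1]
8. not ((not p or s) implies (p implies q)), 0   [neg-Dia-rule on 7 via 1R0]
9. not p or s, 0   [neg-implies-rule on 8]
10. not (p implies q), 0   [neg-implies-rule on 8]
11. not q, 0   [neg-implies-rule on 10]
12. not ((not p or s) implies (p implies q)), 1   [neg-Dia-rule on 7 via 1R1]
13. not p or s, 1   [neg-implies-rule on 12]
14. not (p implies q), 1   [neg-implies-rule on 12]
15. p, 1   [neg-implies-rule on 14]
16. not q, 1   [neg-implies-rule on 14]
17. s, 0   [or-rule on 9 (branches; this branch)]
Accessibility: 0R0, 0R1, 1R0, 1R1
Branch closes: s and not s both at 0.
(One branch shown.) All branches close.

Unsatisfiable (every branch closes)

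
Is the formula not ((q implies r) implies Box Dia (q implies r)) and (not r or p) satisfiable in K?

1. not ((q implies r) implies Box Dia (q implies r)) and (not r or p), u
2. not ((q implies r) implies Box Dia (q implies r)), u
3. not r or p, u
4. q implies r, u
5. not Box Dia (q implies r), u
6. p, u
7. r, u
8. not Dia (q implies r), v
Accessibility: uRv

Satisfiable (open branch found)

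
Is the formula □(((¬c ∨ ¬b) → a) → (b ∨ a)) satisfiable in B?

1. □(((¬c ∨ ¬b) → a) → (b ∨ a)), u
2. ((¬c ∨ ¬b) → a) → (b ∨ a), u
3. b ∨ a, u
4. a, u
Accessibility: uRu

Satisfiable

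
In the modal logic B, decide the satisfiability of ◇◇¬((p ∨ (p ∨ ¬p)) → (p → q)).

Satisfiable (open branch found)

1. ◇◇¬((p ∨ (p ∨ ¬p)) → (p → q)), u
2. ◇¬((p ∨ (p ∨ ¬p)) → (p → q)), v
3. ¬((p ∨ (p ∨ ¬p)) → (p → q)), w
4. p ∨ (p ∨ ¬p), w
5. ¬(p → q), w
6. p, w
7. ¬q, w
8. p ∨ ¬p, w
Accessibility: uRu, uRv, vRu, vRv, vRw, wRv, wRw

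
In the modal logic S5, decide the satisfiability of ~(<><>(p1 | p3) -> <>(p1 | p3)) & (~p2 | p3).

1. ~(<><>(p1 | p3) -> <>(p1 | p3)) & (~p2 | p3), w0
2. ~(<><>(p1 | p3) -> <>(p1 | p3)), w0
3. ~p2 | p3, w0
4. <><>(p1 | p3), w0
5. ~<>(p1 | p3), w0
6. ~(p1 | p3), w0
7. ~p1, w0
8. ~p3, w0
9. ~p2, w0
10. <>(p1 | p3), w1
11. ~(p1 | p3), w1
12. ~p1, w1
13. ~p3, w1
14. p1 | p3, w2
15. ~(p1 | p3), w2
16. ~p1, w2
17. ~p3, w2
18. p3, w2
Accessibility: w0Rw0, w0Rw1, w0Rw2, w1Rw0, w1Rw1, w1Rw2, w2Rw0, w2Rw1, w2Rw2
Branch closes: p3 and ~p3 both at w2.
(One branch shown.) All branches close.

Unsatisfiable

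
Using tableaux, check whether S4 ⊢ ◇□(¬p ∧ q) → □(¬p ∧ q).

Tableau for the negation ¬(◇□(¬p ∧ q) → □(¬p ∧ q)):
1. ¬(◇□(¬p ∧ q) → □(¬p ∧ q)), u
2. ◇□(¬p ∧ q), u   [¬→-rule on 1]
3. ¬□(¬p ∧ q), u   [¬→-rule on 1]
4. □(¬p ∧ q), v   [◇-rule on 2: fresh world v, uRv]
5. ¬p ∧ q, v   [□-rule on 4 via vRv]
6. ¬p, v   [∧-rule on 5]
7. q, v   [∧-rule on 5]
8. ¬(¬p ∧ q), w   [¬□-rule on 3: fresh world w, uRw]
9. ¬q, w   [¬∧-rule on 8 (branches; this branch)]
Accessibility: uRu, uRv, uRw, vRv, wRw
The negation has an open branch (countermodel exists).

No, not valid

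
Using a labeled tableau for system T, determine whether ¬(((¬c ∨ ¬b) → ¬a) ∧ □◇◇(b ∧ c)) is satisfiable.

Satisfiable (open branch found)

1. ¬(((¬c ∨ ¬b) → ¬a) ∧ □◇◇(b ∧ c)), w0
2. ¬□◇◇(b ∧ c), w0
3. ¬◇◇(b ∧ c), w1
4. ¬◇(b ∧ c), w1
5. ¬(b ∧ c), w1
6. ¬c, w1
Accessibility: w0Rw0, w0Rw1, w1Rw1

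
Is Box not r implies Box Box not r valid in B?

Tableau for the negation not (Box not r implies Box Box not r):
1. not (Box not r implies Box Box not r), 0
2. Box not r, 0   [neg-implies-rule on 1]
3. not Box Box not r, 0   [neg-implies-rule on 1]
4. not r, 0   [Box-rule on 2 via 0R0]
5. not Box not r, 1   [neg-Box-rule on 3: fresh world 1, 0R1]
6. not r, 1   [Box-rule on 2 via 0R1]
7. r, 2   [neg-Box-rule on 5: fresh world 2, 1R2]
Accessibility: 0R0, 0R1, 1R0, 1R1, 1R2, 2R1, 2R2
The negation has an open branch (countermodel exists).

Invalid (countermodel exists)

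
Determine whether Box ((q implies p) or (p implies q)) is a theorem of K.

Yes, valid

Tableau for the negation not Box ((q implies p) or (p implies q)):
1. not Box ((q implies p) or (p implies q)), 0
2. not ((q implies p) or (p implies q)), 1   [neg-Box-rule on 1: fresh world 1, 0R1]
3. not (q implies p), 1   [neg-or-rule on 2]
4. not (p implies q), 1   [neg-or-rule on 2]
5. q, 1   [neg-implies-rule on 3]
6. not p, 1   [neg-implies-rule on 3]
7. p, 1   [neg-implies-rule on 4]
8. not q, 1   [neg-implies-rule on 4]
Accessibility: 0R1
Branch closes: p and not p both at 1.
Every branch of the negation's tableau closes; the branch above is one of them.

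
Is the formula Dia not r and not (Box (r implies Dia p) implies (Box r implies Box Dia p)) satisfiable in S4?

1. Dia not r and not (Box (r implies Dia p) implies (Box r implies Box Dia p)), 0
2. Dia not r, 0
3. not (Box (r implies Dia p) implies (Box r implies Box Dia p)), 0
4. Box (r implies Dia p), 0
5. not (Box r implies Box Dia p), 0
6. Box r, 0
7. not Box Dia p, 0
8. r implies Dia p, 0
9. r, 0
10. Dia p, 0
11. not r, 1
12. r implies Dia p, 1
13. r, 1
Accessibility: 0R0, 0R1, 1R1
Branch closes: r and not r both at 1.
All branches of the tableau close; one closing branch shown above.

Unsatisfiable (every branch closes)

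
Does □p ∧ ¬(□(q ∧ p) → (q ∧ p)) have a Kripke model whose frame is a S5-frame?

No, unsatisfiable

1. □p ∧ ¬(□(q ∧ p) → (q ∧ p)), u
2. □p, u   [∧-rule on 1]
3. ¬(□(q ∧ p) → (q ∧ p)), u   [∧-rule on 1]
4. □(q ∧ p), u   [¬→-rule on 3]
5. ¬(q ∧ p), u   [¬→-rule on 3]
6. p, u   [□-rule on 2 via uRu]
7. q ∧ p, u   [□-rule on 4 via uRu]
8. q, u   [∧-rule on 7]
9. ¬p, u   [¬∧-rule on 5 (branches; this branch)]
Accessibility: uRu
Branch closes: p and ¬p both at u.
(One branch shown.) All branches close.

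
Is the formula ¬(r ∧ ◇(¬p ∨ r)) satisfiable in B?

Yes, satisfiable

1. ¬(r ∧ ◇(¬p ∨ r)), u
2. ¬◇(¬p ∨ r), u   [¬∧-rule on 1 (branches; this branch)]
3. ¬(¬p ∨ r), u   [¬◇-rule on 2 via uRu]
4. p, u   [¬∨-rule on 3]
5. ¬r, u   [¬∨-rule on 3]
Accessibility: uRu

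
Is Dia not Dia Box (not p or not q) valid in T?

Tableau for the negation not Dia not Dia Box (not p or not q):
1. not Dia not Dia Box (not p or not q), w0
2. Dia Box (not p or not q), w0   [neg-Dia-rule on 1 via w0Rw0]
3. Box (not p or not q), w1   [Dia-rule on 2: fresh world w1, w0Rw1]
4. Dia Box (not p or not q), w1   [neg-Dia-rule on 1 via w0Rw1]
5. not p or not q, w1   [Box-rule on 3 via w1Rw1]
6. not q, w1   [or-rule on 5 (branches; this branch)]
7. Box (not p or not q), w2   [Dia-rule on 4: fresh world w2, w1Rw2]
8. not p or not q, w2   [Box-rule on 3 via w1Rw2]
9. not q, w2   [or-rule on 8 (branches; this branch)]
Accessibility: w0Rw0, w0Rw1, w1Rw1, w1Rw2, w2Rw2
The negation has an open branch (countermodel exists).

No, not valid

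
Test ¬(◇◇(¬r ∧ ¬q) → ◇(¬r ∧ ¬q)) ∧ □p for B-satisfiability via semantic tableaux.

1. ¬(◇◇(¬r ∧ ¬q) → ◇(¬r ∧ ¬q)) ∧ □p, u
2. ¬(◇◇(¬r ∧ ¬q) → ◇(¬r ∧ ¬q)), u
3. □p, u
4. ◇◇(¬r ∧ ¬q), u
5. ¬◇(¬r ∧ ¬q), u
6. p, u
7. ¬(¬r ∧ ¬q), u
8. q, u
9. ◇(¬r ∧ ¬q), v
10. p, v
11. ¬(¬r ∧ ¬q), v
12. q, v
13. ¬r ∧ ¬q, w
14. ¬r, w
15. ¬q, w
Accessibility: uRu, uRv, vRu, vRv, vRw, wRv, wRw

Satisfiable (open branch found)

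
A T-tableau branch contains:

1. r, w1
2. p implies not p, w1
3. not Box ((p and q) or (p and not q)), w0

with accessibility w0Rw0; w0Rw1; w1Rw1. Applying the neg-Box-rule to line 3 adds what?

a fresh world w2 with w0Rw2, and not ((p and q) or (p and not q)) at w2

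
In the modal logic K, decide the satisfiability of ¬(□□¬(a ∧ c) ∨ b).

Satisfiable (open branch found)

1. ¬(□□¬(a ∧ c) ∨ b), 0
2. ¬□□¬(a ∧ c), 0
3. ¬b, 0
4. ¬□¬(a ∧ c), 1
5. a ∧ c, 2
6. a, 2
7. c, 2
Accessibility: 0R1, 1R2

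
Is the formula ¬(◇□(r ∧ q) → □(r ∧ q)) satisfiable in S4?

Satisfiable (open branch found)

1. ¬(◇□(r ∧ q) → □(r ∧ q)), u
2. ◇□(r ∧ q), u
3. ¬□(r ∧ q), u
4. □(r ∧ q), v
5. r ∧ q, v
6. r, v
7. q, v
8. ¬(r ∧ q), w
9. ¬q, w
Accessibility: uRu, uRv, uRw, vRv, wRw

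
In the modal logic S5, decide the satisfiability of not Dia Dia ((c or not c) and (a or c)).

1. not Dia Dia ((c or not c) and (a or c)), w0
2. not Dia ((c or not c) and (a or c)), w0
3. not ((c or not c) and (a or c)), w0
4. not (a or c), w0
5. not a, w0
6. not c, w0
Accessibility: w0Rw0

Yes, satisfiable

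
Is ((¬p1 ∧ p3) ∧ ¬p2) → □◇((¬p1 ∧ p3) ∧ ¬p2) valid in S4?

Tableau for the negation ¬(((¬p1 ∧ p3) ∧ ¬p2) → □◇((¬p1 ∧ p3) ∧ ¬p2)):
1. ¬(((¬p1 ∧ p3) ∧ ¬p2) → □◇((¬p1 ∧ p3) ∧ ¬p2)), u
2. (¬p1 ∧ p3) ∧ ¬p2, u   [¬→-rule on 1]
3. ¬□◇((¬p1 ∧ p3) ∧ ¬p2), u   [¬→-rule on 1]
4. ¬p1 ∧ p3, u   [∧-rule on 2]
5. ¬p2, u   [∧-rule on 2]
6. ¬p1, u   [∧-rule on 4]
7. p3, u   [∧-rule on 4]
8. ¬◇((¬p1 ∧ p3) ∧ ¬p2), v   [¬□-rule on 3: fresh world v, uRv]
9. ¬((¬p1 ∧ p3) ∧ ¬p2), v   [¬◇-rule on 8 via vRv]
10. p2, v   [¬∧-rule on 9 (branches; this branch)]
Accessibility: uRu, uRv, vRv
The negation has an open branch (countermodel exists).

Not valid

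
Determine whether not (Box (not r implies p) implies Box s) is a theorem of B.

Not valid

Tableau for the negation Box (not r implies p) implies Box s:
1. Box (not r implies p) implies Box s, u
2. Box s, u   [implies-rule on 1 (branches; this branch)]
3. s, u   [Box-rule on 2 via uRu]
Accessibility: uRu
The negation has an open branch (countermodel exists).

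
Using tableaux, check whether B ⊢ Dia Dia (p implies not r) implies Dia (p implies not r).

Tableau for the negation not (Dia Dia (p implies not r) implies Dia (p implies not r)):
1. not (Dia Dia (p implies not r) implies Dia (p implies not r)), u
2. Dia Dia (p implies not r), u
3. not Dia (p implies not r), u
4. not (p implies not r), u
5. p, u
6. r, u
7. Dia (p implies not r), v
8. not (p implies not r), v
9. p, v
10. r, v
11. p implies not r, w
12. not r, w
Accessibility: uRu, uRv, vRu, vRv, vRw, wRv, wRw
The negation has an open branch (countermodel exists).

Not valid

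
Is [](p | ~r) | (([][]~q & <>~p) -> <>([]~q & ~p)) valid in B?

Tableau for the negation ~([](p | ~r) | (([][]~q & <>~p) -> <>([]~q & ~p))):
1. ~([](p | ~r) | (([][]~q & <>~p) -> <>([]~q & ~p))), u
2. ~[](p | ~r), u
3. ~(([][]~q & <>~p) -> <>([]~q & ~p)), u
4. [][]~q & <>~p, u
5. ~<>([]~q & ~p), u
6. [][]~q, u
7. <>~p, u
8. ~([]~q & ~p), u
9. []~q, u
10. ~q, u
11. ~[]~q, u
12. ~(p | ~r), v
13. ~p, v
14. r, v
15. ~([]~q & ~p), v
16. []~q, v
17. ~q, v
18. ~[]~q, v
19. ~p, w
20. ~([]~q & ~p), w
21. []~q, w
22. ~q, w
23. ~[]~q, w
24. q, x
25. ~([]~q & ~p), x
26. []~q, x
27. ~q, x
Accessibility: uRu, uRv, uRw, uRx, vRu, vRv, wRu, wRw, xRu, xRx
Branch closes: q and ~q both at x.
Every branch of the negation's tableau closes; the branch above is one of them.

Valid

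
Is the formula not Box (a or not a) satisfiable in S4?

1. not Box (a or not a), u
2. not (a or not a), v
3. not a, v
4. a, v
Accessibility: uRu, uRv, vRv
Branch closes: a and not a both at v.
(One branch shown.) All branches close.

No, unsatisfiable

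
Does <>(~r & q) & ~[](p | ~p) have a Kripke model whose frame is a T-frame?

No, unsatisfiable

1. <>(~r & q) & ~[](p | ~p), 0
2. <>(~r & q), 0
3. ~[](p | ~p), 0
4. ~r & q, 1
5. ~r, 1
6. q, 1
7. ~(p | ~p), 2
8. ~p, 2
9. p, 2
Accessibility: 0R0, 0R1, 0R2, 1R1, 2R2
Branch closes: p and ~p both at 2.
Every branch closes; the branch above is one of them.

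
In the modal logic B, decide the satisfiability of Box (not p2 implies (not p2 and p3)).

Satisfiable

1. Box (not p2 implies (not p2 and p3)), w0
2. not p2 implies (not p2 and p3), w0   [Box-rule on 1 via w0Rw0]
3. not p2 and p3, w0   [implies-rule on 2 (branches; this branch)]
4. not p2, w0   [and-rule on 3]
5. p3, w0   [and-rule on 3]
Accessibility: w0Rw0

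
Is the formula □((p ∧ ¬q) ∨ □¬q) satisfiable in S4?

Satisfiable (open branch found)

1. □((p ∧ ¬q) ∨ □¬q), w0
2. (p ∧ ¬q) ∨ □¬q, w0
3. □¬q, w0
4. ¬q, w0
Accessibility: w0Rw0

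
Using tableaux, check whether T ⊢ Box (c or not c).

Valid in T

Tableau for the negation not Box (c or not c):
1. not Box (c or not c), w0
2. not (c or not c), w1   [neg-Box-rule on 1: fresh world w1, w0Rw1]
3. not c, w1   [neg-or-rule on 2]
4. c, w1   [neg-or-rule on 2]
Accessibility: w0Rw0, w0Rw1, w1Rw1
Branch closes: c and not c both at w1.
Every branch of the negation's tableau closes; the branch above is one of them.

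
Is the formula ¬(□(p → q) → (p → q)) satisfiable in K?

1. ¬(□(p → q) → (p → q)), 0
2. □(p → q), 0   [¬→-rule on 1]
3. ¬(p → q), 0   [¬→-rule on 1]
4. p, 0   [¬→-rule on 3]
5. ¬q, 0   [¬→-rule on 3]

Satisfiable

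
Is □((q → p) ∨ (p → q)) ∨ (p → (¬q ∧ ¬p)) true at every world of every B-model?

Valid in B

Tableau for the negation ¬(□((q → p) ∨ (p → q)) ∨ (p → (¬q ∧ ¬p))):
1. ¬(□((q → p) ∨ (p → q)) ∨ (p → (¬q ∧ ¬p))), w0
2. ¬□((q → p) ∨ (p → q)), w0   [¬∨-rule on 1]
3. ¬(p → (¬q ∧ ¬p)), w0   [¬∨-rule on 1]
4. p, w0   [¬→-rule on 3]
5. ¬(¬q ∧ ¬p), w0   [¬→-rule on 3]
6. ¬((q → p) ∨ (p → q)), w1   [¬□-rule on 2: fresh world w1, w0Rw1]
7. ¬(q → p), w1   [¬∨-rule on 6]
8. ¬(p → q), w1   [¬∨-rule on 6]
9. q, w1   [¬→-rule on 7]
10. ¬p, w1   [¬→-rule on 7]
11. p, w1   [¬→-rule on 8]
12. ¬q, w1   [¬→-rule on 8]
Accessibility: w0Rw0, w0Rw1, w1Rw0, w1Rw1
Branch closes: p and ¬p both at w1.
All branches of the negation close; one closing branch shown above.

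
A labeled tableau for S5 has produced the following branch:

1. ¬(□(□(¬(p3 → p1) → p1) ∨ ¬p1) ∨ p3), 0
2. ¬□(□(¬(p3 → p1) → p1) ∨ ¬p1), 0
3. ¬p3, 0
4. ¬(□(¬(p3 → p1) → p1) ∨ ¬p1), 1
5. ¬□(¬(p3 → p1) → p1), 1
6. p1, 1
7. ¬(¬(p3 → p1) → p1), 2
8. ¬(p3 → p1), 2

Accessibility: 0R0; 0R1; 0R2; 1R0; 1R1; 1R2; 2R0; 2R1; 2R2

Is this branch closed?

Not closed

There is no literal clash: for every atom and world, at most one sign appears.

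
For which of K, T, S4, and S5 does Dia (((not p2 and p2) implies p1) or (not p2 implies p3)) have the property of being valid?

T-tableau for the negation not Dia (((not p2 and p2) implies p1) or (not p2 implies p3)):
1. not Dia (((not p2 and p2) implies p1) or (not p2 implies p3)), 0
2. not (((not p2 and p2) implies p1) or (not p2 implies p3)), 0   [neg-Dia-rule on 1 via 0R0]
3. not ((not p2 and p2) implies p1), 0   [neg-or-rule on 2]
4. not (not p2 implies p3), 0   [neg-or-rule on 2]
5. not p2 and p2, 0   [neg-implies-rule on 3]
6. not p1, 0   [neg-implies-rule on 3]
7. not p2, 0   [neg-implies-rule on 4]
8. not p3, 0   [neg-implies-rule on 4]
9. p2, 0   [and-rule on 5]
Accessibility: 0R0
Branch closes: p2 and not p2 both at 0.
Every branch closes (one shown): valid in T, hence also in S4, S5 (every theorem of T is a theorem of S4 and S5).
K-tableau for the negation not Dia (((not p2 and p2) implies p1) or (not p2 implies p3)):
1. not Dia (((not p2 and p2) implies p1) or (not p2 implies p3)), 0
Complete open branch: countermodel on a K-frame, so not valid in K.

T, S4, S5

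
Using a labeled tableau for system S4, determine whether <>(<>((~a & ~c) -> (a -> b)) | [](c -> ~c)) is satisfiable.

Satisfiable (open branch found)

1. <>(<>((~a & ~c) -> (a -> b)) | [](c -> ~c)), w0
2. <>((~a & ~c) -> (a -> b)) | [](c -> ~c), w1   [<>-rule on 1: fresh world w1, w0Rw1]
3. [](c -> ~c), w1   [|-rule on 2 (branches; this branch)]
4. c -> ~c, w1   [[]-rule on 3 via w1Rw1]
5. ~c, w1   [->-rule on 4 (branches; this branch)]
Accessibility: w0Rw0, w0Rw1, w1Rw1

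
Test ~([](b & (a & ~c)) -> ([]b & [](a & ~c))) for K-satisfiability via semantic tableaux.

1. ~([](b & (a & ~c)) -> ([]b & [](a & ~c))), u
2. [](b & (a & ~c)), u   [~->-rule on 1]
3. ~([]b & [](a & ~c)), u   [~->-rule on 1]
4. ~[](a & ~c), u   [~&-rule on 3 (branches; this branch)]
5. ~(a & ~c), v   [~[]-rule on 4: fresh world v, uRv]
6. b & (a & ~c), v   [[]-rule on 2 via uRv]
7. b, v   [&-rule on 6]
8. a & ~c, v   [&-rule on 6]
9. a, v   [&-rule on 8]
10. ~c, v   [&-rule on 8]
11. c, v   [~&-rule on 5 (branches; this branch)]
Accessibility: uRv
Branch closes: c and ~c both at v.
Every branch closes; the branch above is one of them.

Unsatisfiable (every branch closes)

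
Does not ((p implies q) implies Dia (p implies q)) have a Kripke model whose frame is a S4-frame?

1. not ((p implies q) implies Dia (p implies q)), 0
2. p implies q, 0
3. not Dia (p implies q), 0
4. not (p implies q), 0
5. p, 0
6. not q, 0
7. q, 0
Accessibility: 0R0
Branch closes: q and not q both at 0.
All branches of the tableau close; one closing branch shown above.

Unsatisfiable (every branch closes)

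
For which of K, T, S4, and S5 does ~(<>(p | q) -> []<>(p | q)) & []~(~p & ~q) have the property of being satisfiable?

K

T-tableau for the formula:
1. ~(<>(p | q) -> []<>(p | q)) & []~(~p & ~q), w0
2. ~(<>(p | q) -> []<>(p | q)), w0
3. []~(~p & ~q), w0
4. <>(p | q), w0
5. ~[]<>(p | q), w0
6. ~(~p & ~q), w0
7. q, w0
8. p | q, w1
9. ~(~p & ~q), w1
10. q, w1
11. ~<>(p | q), w2
12. ~(~p & ~q), w2
13. ~(p | q), w2
14. ~p, w2
15. ~q, w2
16. q, w2
Accessibility: w0Rw0, w0Rw1, w0Rw2, w1Rw1, w2Rw2
Branch closes: q and ~q both at w2.
Every branch closes (one shown): unsatisfiable in T, hence also in S4, S5 (every S4/S5-frame is a T-frame).
K-tableau for the formula:
1. ~(<>(p | q) -> []<>(p | q)) & []~(~p & ~q), w0
2. ~(<>(p | q) -> []<>(p | q)), w0
3. []~(~p & ~q), w0
4. <>(p | q), w0
5. ~[]<>(p | q), w0
6. p | q, w1
7. ~(~p & ~q), w1
8. q, w1
9. ~<>(p | q), w2
10. ~(~p & ~q), w2
11. q, w2
Accessibility: w0Rw1, w0Rw2
Complete open branch: satisfiable in K.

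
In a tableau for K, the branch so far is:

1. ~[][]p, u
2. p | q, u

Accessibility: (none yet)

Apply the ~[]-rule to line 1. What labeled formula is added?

a fresh world v with uRv, and ~[]p at v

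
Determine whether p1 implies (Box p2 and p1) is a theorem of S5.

Tableau for the negation not (p1 implies (Box p2 and p1)):
1. not (p1 implies (Box p2 and p1)), w0
2. p1, w0
3. not (Box p2 and p1), w0
4. not Box p2, w0
5. not p2, w1
Accessibility: w0Rw0, w0Rw1, w1Rw0, w1Rw1
The negation has an open branch (countermodel exists).

Invalid (countermodel exists)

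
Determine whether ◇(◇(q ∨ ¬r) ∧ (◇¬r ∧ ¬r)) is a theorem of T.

Invalid (countermodel exists)

Tableau for the negation ¬◇(◇(q ∨ ¬r) ∧ (◇¬r ∧ ¬r)):
1. ¬◇(◇(q ∨ ¬r) ∧ (◇¬r ∧ ¬r)), 0
2. ¬(◇(q ∨ ¬r) ∧ (◇¬r ∧ ¬r)), 0
3. ¬(◇¬r ∧ ¬r), 0
4. r, 0
Accessibility: 0R0
The negation has an open branch (countermodel exists).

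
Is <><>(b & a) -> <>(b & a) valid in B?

Invalid (countermodel exists)

Tableau for the negation ~(<><>(b & a) -> <>(b & a)):
1. ~(<><>(b & a) -> <>(b & a)), u
2. <><>(b & a), u   [~->-rule on 1]
3. ~<>(b & a), u   [~->-rule on 1]
4. ~(b & a), u   [~<>-rule on 3 via uRu]
5. ~a, u   [~&-rule on 4 (branches; this branch)]
6. <>(b & a), v   [<>-rule on 2: fresh world v, uRv]
7. ~(b & a), v   [~<>-rule on 3 via uRv]
8. ~a, v   [~&-rule on 7 (branches; this branch)]
9. b & a, w   [<>-rule on 6: fresh world w, vRw]
10. b, w   [&-rule on 9]
11. a, w   [&-rule on 9]
Accessibility: uRu, uRv, vRu, vRv, vRw, wRv, wRw
The negation has an open branch (countermodel exists).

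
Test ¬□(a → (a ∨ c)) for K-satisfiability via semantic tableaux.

Unsatisfiable (every branch closes)

1. ¬□(a → (a ∨ c)), 0
2. ¬(a → (a ∨ c)), 1
3. a, 1
4. ¬(a ∨ c), 1
5. ¬a, 1
6. ¬c, 1
Accessibility: 0R1
Branch closes: a and ¬a both at 1.
(One branch shown.) All branches close.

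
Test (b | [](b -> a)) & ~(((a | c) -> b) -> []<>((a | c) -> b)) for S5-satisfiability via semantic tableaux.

1. (b | [](b -> a)) & ~(((a | c) -> b) -> []<>((a | c) -> b)), 0
2. b | [](b -> a), 0   [&-rule on 1]
3. ~(((a | c) -> b) -> []<>((a | c) -> b)), 0   [&-rule on 1]
4. (a | c) -> b, 0   [~->-rule on 3]
5. ~[]<>((a | c) -> b), 0   [~->-rule on 3]
6. [](b -> a), 0   [|-rule on 2 (branches; this branch)]
7. b -> a, 0   [[]-rule on 6 via 0R0]
8. ~(a | c), 0   [->-rule on 4 (branches; this branch)]
9. ~a, 0   [~|-rule on 8]
10. ~c, 0   [~|-rule on 8]
11. ~b, 0   [->-rule on 7 (branches; this branch)]
12. ~<>((a | c) -> b), 1   [~[]-rule on 5: fresh world 1, 0R1]
13. b -> a, 1   [[]-rule on 6 via 0R1]
14. ~((a | c) -> b), 0   [~<>-rule on 12 via 1R0]
15. a | c, 0   [~->-rule on 14]
16. ~((a | c) -> b), 1   [~<>-rule on 12 via 1R1]
17. a | c, 1   [~->-rule on 16]
18. ~b, 1   [~->-rule on 16]
19. a, 1   [->-rule on 13 (branches; this branch)]
20. c, 0   [|-rule on 15 (branches; this branch)]
Accessibility: 0R0, 0R1, 1R0, 1R1
Branch closes: c and ~c both at 0.
Every branch closes; the branch above is one of them.

Unsatisfiable (every branch closes)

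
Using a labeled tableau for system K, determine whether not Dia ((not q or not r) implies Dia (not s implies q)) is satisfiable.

1. not Dia ((not q or not r) implies Dia (not s implies q)), u

Satisfiable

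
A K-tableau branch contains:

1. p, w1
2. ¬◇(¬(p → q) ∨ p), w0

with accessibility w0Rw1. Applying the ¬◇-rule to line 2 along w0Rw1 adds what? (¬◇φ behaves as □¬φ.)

¬(¬(p → q) ∨ p), w1

¬◇φ behaves as □¬φ: propagate the negated body to each accessible world.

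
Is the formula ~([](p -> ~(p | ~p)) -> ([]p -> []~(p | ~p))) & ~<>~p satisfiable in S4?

No, unsatisfiable

1. ~([](p -> ~(p | ~p)) -> ([]p -> []~(p | ~p))) & ~<>~p, w0
2. ~([](p -> ~(p | ~p)) -> ([]p -> []~(p | ~p))), w0
3. ~<>~p, w0
4. [](p -> ~(p | ~p)), w0
5. ~([]p -> []~(p | ~p)), w0
6. []p, w0
7. ~[]~(p | ~p), w0
8. p, w0
9. p -> ~(p | ~p), w0
10. ~(p | ~p), w0
11. ~p, w0
Accessibility: w0Rw0
Branch closes: p and ~p both at w0.
All branches of the tableau close; one closing branch shown above.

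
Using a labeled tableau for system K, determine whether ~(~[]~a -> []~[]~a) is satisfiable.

Satisfiable

1. ~(~[]~a -> []~[]~a), 0
2. ~[]~a, 0
3. ~[]~[]~a, 0
4. a, 1
5. []~a, 2
Accessibility: 0R1, 0R2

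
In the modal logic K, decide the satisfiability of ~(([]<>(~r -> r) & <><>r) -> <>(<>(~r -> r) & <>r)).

Unsatisfiable (every branch closes)

1. ~(([]<>(~r -> r) & <><>r) -> <>(<>(~r -> r) & <>r)), w0
2. []<>(~r -> r) & <><>r, w0
3. ~<>(<>(~r -> r) & <>r), w0
4. []<>(~r -> r), w0
5. <><>r, w0
6. <>r, w1
7. ~(<>(~r -> r) & <>r), w1
8. <>(~r -> r), w1
9. ~<>(~r -> r), w1
10. r, w2
11. ~(~r -> r), w2
12. ~r, w2
Accessibility: w0Rw1, w1Rw2
Branch closes: r and ~r both at w2.
(One branch shown.) All branches close.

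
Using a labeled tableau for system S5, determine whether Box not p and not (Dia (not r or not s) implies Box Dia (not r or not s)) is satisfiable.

1. Box not p and not (Dia (not r or not s) implies Box Dia (not r or not s)), 0
2. Box not p, 0
3. not (Dia (not r or not s) implies Box Dia (not r or not s)), 0
4. Dia (not r or not s), 0
5. not Box Dia (not r or not s), 0
6. not p, 0
7. not r or not s, 1
8. not p, 1
9. not s, 1
10. not Dia (not r or not s), 2
11. not p, 2
12. not (not r or not s), 0
13. r, 0
14. s, 0
15. not (not r or not s), 1
16. r, 1
17. s, 1
Accessibility: 0R0, 0R1, 0R2, 1R0, 1R1, 1R2, 2R0, 2R1, 2R2
Branch closes: s and not s both at 1.
(One branch shown.) All branches close.

Unsatisfiable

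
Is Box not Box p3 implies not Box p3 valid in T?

Tableau for the negation not (Box not Box p3 implies not Box p3):
1. not (Box not Box p3 implies not Box p3), 0
2. Box not Box p3, 0   [neg-implies-rule on 1]
3. Box p3, 0   [neg-implies-rule on 1]
4. not Box p3, 0   [Box-rule on 2 via 0R0]
5. p3, 0   [Box-rule on 3 via 0R0]
6. not p3, 1   [neg-Box-rule on 4: fresh world 1, 0R1]
7. not Box p3, 1   [Box-rule on 2 via 0R1]
8. p3, 1   [Box-rule on 3 via 0R1]
Accessibility: 0R0, 0R1, 1R1
Branch closes: p3 and not p3 both at 1.
All branches of the negation close; one closing branch shown above.

Valid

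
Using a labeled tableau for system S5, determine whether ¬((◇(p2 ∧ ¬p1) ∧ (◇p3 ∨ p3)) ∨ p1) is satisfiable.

1. ¬((◇(p2 ∧ ¬p1) ∧ (◇p3 ∨ p3)) ∨ p1), w0
2. ¬(◇(p2 ∧ ¬p1) ∧ (◇p3 ∨ p3)), w0
3. ¬p1, w0
4. ¬(◇p3 ∨ p3), w0
5. ¬◇p3, w0
6. ¬p3, w0
Accessibility: w0Rw0

Yes, satisfiable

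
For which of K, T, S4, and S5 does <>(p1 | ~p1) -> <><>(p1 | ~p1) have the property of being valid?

T, S4, S5

T-tableau for the negation ~(<>(p1 | ~p1) -> <><>(p1 | ~p1)):
1. ~(<>(p1 | ~p1) -> <><>(p1 | ~p1)), u
2. <>(p1 | ~p1), u
3. ~<><>(p1 | ~p1), u
4. ~<>(p1 | ~p1), u
5. ~(p1 | ~p1), u
6. ~p1, u
7. p1, u
Accessibility: uRu
Branch closes: p1 and ~p1 both at u.
Every branch closes (one shown): valid in T, hence also in S4, S5 (every theorem of T is a theorem of S4 and S5).
K-tableau for the negation ~(<>(p1 | ~p1) -> <><>(p1 | ~p1)):
1. ~(<>(p1 | ~p1) -> <><>(p1 | ~p1)), u
2. <>(p1 | ~p1), u
3. ~<><>(p1 | ~p1), u
4. p1 | ~p1, v
5. ~<>(p1 | ~p1), v
6. ~p1, v
Accessibility: uRv
Complete open branch: countermodel on a K-frame, so not valid in K.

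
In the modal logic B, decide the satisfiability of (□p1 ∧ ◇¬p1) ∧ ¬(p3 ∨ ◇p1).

Unsatisfiable

1. (□p1 ∧ ◇¬p1) ∧ ¬(p3 ∨ ◇p1), 0
2. □p1 ∧ ◇¬p1, 0
3. ¬(p3 ∨ ◇p1), 0
4. □p1, 0
5. ◇¬p1, 0
6. ¬p3, 0
7. ¬◇p1, 0
8. p1, 0
9. ¬p1, 0
Accessibility: 0R0
Branch closes: p1 and ¬p1 both at 0.
(One branch shown.) All branches close.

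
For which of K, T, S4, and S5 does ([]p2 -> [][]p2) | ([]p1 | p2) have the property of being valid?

K-tableau for the negation ~(([]p2 -> [][]p2) | ([]p1 | p2)):
1. ~(([]p2 -> [][]p2) | ([]p1 | p2)), u
2. ~([]p2 -> [][]p2), u
3. ~([]p1 | p2), u
4. []p2, u
5. ~[][]p2, u
6. ~[]p1, u
7. ~p2, u
8. ~[]p2, v
9. p2, v
10. ~p1, w
11. p2, w
12. ~p2, x
Accessibility: uRv, uRw, vRx
Complete open branch: countermodel on a K-frame, so not valid in K.
T-tableau for the negation ~(([]p2 -> [][]p2) | ([]p1 | p2)):
1. ~(([]p2 -> [][]p2) | ([]p1 | p2)), u
2. ~([]p2 -> [][]p2), u
3. ~([]p1 | p2), u
4. []p2, u
5. ~[][]p2, u
6. ~[]p1, u
7. ~p2, u
8. p2, u
Accessibility: uRu
Branch closes: p2 and ~p2 both at u.
Every branch closes (one shown): valid in T, hence also in S4, S5 (every theorem of T is a theorem of S4 and S5).

T, S4, S5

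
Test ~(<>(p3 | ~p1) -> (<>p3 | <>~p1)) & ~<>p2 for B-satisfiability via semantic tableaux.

1. ~(<>(p3 | ~p1) -> (<>p3 | <>~p1)) & ~<>p2, 0
2. ~(<>(p3 | ~p1) -> (<>p3 | <>~p1)), 0
3. ~<>p2, 0
4. <>(p3 | ~p1), 0
5. ~(<>p3 | <>~p1), 0
6. ~<>p3, 0
7. ~<>~p1, 0
8. ~p2, 0
9. ~p3, 0
10. p1, 0
11. p3 | ~p1, 1
12. ~p2, 1
13. ~p3, 1
14. p1, 1
15. ~p1, 1
Accessibility: 0R0, 0R1, 1R0, 1R1
Branch closes: p1 and ~p1 both at 1.
All branches of the tableau close; one closing branch shown above.

No, unsatisfiable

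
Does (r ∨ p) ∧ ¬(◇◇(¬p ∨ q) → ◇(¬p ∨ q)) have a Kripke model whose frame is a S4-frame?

No, unsatisfiable

1. (r ∨ p) ∧ ¬(◇◇(¬p ∨ q) → ◇(¬p ∨ q)), 0
2. r ∨ p, 0
3. ¬(◇◇(¬p ∨ q) → ◇(¬p ∨ q)), 0
4. ◇◇(¬p ∨ q), 0
5. ¬◇(¬p ∨ q), 0
6. ¬(¬p ∨ q), 0
7. p, 0
8. ¬q, 0
9. ◇(¬p ∨ q), 1
10. ¬(¬p ∨ q), 1
11. p, 1
12. ¬q, 1
13. ¬p ∨ q, 2
14. ¬(¬p ∨ q), 2
15. p, 2
16. ¬q, 2
17. q, 2
Accessibility: 0R0, 0R1, 0R2, 1R1, 1R2, 2R2
Branch closes: q and ¬q both at 2.
Every branch closes; the branch above is one of them.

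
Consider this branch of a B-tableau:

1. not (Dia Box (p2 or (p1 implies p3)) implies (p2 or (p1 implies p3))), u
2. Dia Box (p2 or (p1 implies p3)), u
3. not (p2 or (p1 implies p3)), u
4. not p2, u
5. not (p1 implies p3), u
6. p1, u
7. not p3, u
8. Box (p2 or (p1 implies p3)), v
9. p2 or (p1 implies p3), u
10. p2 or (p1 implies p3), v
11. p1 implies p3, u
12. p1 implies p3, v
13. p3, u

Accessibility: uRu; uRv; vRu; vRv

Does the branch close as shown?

Closed

Both p3 and not p3 appear at u.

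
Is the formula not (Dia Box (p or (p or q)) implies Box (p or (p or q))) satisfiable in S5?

1. not (Dia Box (p or (p or q)) implies Box (p or (p or q))), u
2. Dia Box (p or (p or q)), u
3. not Box (p or (p or q)), u
4. Box (p or (p or q)), v
5. p or (p or q), u
6. p or (p or q), v
7. p or q, u
8. p or q, v
9. q, u
10. q, v
11. not (p or (p or q)), w
12. not p, w
13. not (p or q), w
14. not q, w
15. p or (p or q), w
16. p or q, w
17. q, w
Accessibility: uRu, uRv, uRw, vRu, vRv, vRw, wRu, wRv, wRw
Branch closes: q and not q both at w.
(One branch shown.) All branches close.

Unsatisfiable (every branch closes)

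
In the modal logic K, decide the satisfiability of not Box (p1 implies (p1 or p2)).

Unsatisfiable

1. not Box (p1 implies (p1 or p2)), 0
2. not (p1 implies (p1 or p2)), 1   [neg-Box-rule on 1: fresh world 1, 0R1]
3. p1, 1   [neg-implies-rule on 2]
4. not (p1 or p2), 1   [neg-implies-rule on 2]
5. not p1, 1   [neg-or-rule on 4]
6. not p2, 1   [neg-or-rule on 4]
Accessibility: 0R1
Branch closes: p1 and not p1 both at 1.
All branches of the tableau close; one closing branch shown above.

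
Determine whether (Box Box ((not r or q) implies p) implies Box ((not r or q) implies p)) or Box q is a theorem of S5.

Valid in S5

Tableau for the negation not ((Box Box ((not r or q) implies p) implies Box ((not r or q) implies p)) or Box q):
1. not ((Box Box ((not r or q) implies p) implies Box ((not r or q) implies p)) or Box q), u
2. not (Box Box ((not r or q) implies p) implies Box ((not r or q) implies p)), u
3. not Box q, u
4. Box Box ((not r or q) implies p), u
5. not Box ((not r or q) implies p), u
6. Box ((not r or q) implies p), u
7. (not r or q) implies p, u
8. not (not r or q), u
9. r, u
10. not q, u
11. not q, v
12. Box ((not r or q) implies p), v
13. (not r or q) implies p, v
14. not (not r or q), v
15. r, v
16. not ((not r or q) implies p), w
17. not r or q, w
18. not p, w
19. Box ((not r or q) implies p), w
20. (not r or q) implies p, w
21. q, w
22. not (not r or q), w
23. r, w
24. not q, w
Accessibility: uRu, uRv, uRw, vRu, vRv, vRw, wRu, wRv, wRw
Branch closes: q and not q both at w.
Every branch of the negation's tableau closes; the branch above is one of them.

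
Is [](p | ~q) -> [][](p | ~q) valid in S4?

Valid in S4

Tableau for the negation ~([](p | ~q) -> [][](p | ~q)):
1. ~([](p | ~q) -> [][](p | ~q)), u
2. [](p | ~q), u
3. ~[][](p | ~q), u
4. p | ~q, u
5. ~q, u
6. ~[](p | ~q), v
7. p | ~q, v
8. ~q, v
9. ~(p | ~q), w
10. ~p, w
11. q, w
12. p | ~q, w
13. ~q, w
Accessibility: uRu, uRv, uRw, vRv, vRw, wRw
Branch closes: q and ~q both at w.
All branches of the negation close; one closing branch shown above.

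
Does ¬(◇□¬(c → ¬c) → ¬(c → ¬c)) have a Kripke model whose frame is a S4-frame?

Satisfiable (open branch found)

1. ¬(◇□¬(c → ¬c) → ¬(c → ¬c)), 0
2. ◇□¬(c → ¬c), 0
3. c → ¬c, 0
4. ¬c, 0
5. □¬(c → ¬c), 1
6. ¬(c → ¬c), 1
7. c, 1
Accessibility: 0R0, 0R1, 1R1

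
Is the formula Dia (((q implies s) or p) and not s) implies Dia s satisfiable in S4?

1. Dia (((q implies s) or p) and not s) implies Dia s, 0
2. Dia s, 0
3. s, 1
Accessibility: 0R0, 0R1, 1R1

Yes, satisfiable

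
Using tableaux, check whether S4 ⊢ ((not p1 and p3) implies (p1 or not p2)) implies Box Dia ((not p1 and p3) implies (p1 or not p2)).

Tableau for the negation not (((not p1 and p3) implies (p1 or not p2)) implies Box Dia ((not p1 and p3) implies (p1 or not p2))):
1. not (((not p1 and p3) implies (p1 or not p2)) implies Box Dia ((not p1 and p3) implies (p1 or not p2))), w0
2. (not p1 and p3) implies (p1 or not p2), w0
3. not Box Dia ((not p1 and p3) implies (p1 or not p2)), w0
4. p1 or not p2, w0
5. not p2, w0
6. not Dia ((not p1 and p3) implies (p1 or not p2)), w1
7. not ((not p1 and p3) implies (p1 or not p2)), w1
8. not p1 and p3, w1
9. not (p1 or not p2), w1
10. not p1, w1
11. p3, w1
12. p2, w1
Accessibility: w0Rw0, w0Rw1, w1Rw1
The negation has an open branch (countermodel exists).

Not valid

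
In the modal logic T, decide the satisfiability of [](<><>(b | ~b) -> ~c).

1. [](<><>(b | ~b) -> ~c), 0
2. <><>(b | ~b) -> ~c, 0
3. ~c, 0
Accessibility: 0R0

Satisfiable (open branch found)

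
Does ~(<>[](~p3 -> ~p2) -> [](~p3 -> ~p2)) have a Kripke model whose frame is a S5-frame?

1. ~(<>[](~p3 -> ~p2) -> [](~p3 -> ~p2)), 0
2. <>[](~p3 -> ~p2), 0   [~->-rule on 1]
3. ~[](~p3 -> ~p2), 0   [~->-rule on 1]
4. [](~p3 -> ~p2), 1   [<>-rule on 2: fresh world 1, 0R1]
5. ~p3 -> ~p2, 0   [[]-rule on 4 via 1R0]
6. ~p3 -> ~p2, 1   [[]-rule on 4 via 1R1]
7. ~p2, 0   [->-rule on 5 (branches; this branch)]
8. ~p2, 1   [->-rule on 6 (branches; this branch)]
9. ~(~p3 -> ~p2), 2   [~[]-rule on 3: fresh world 2, 0R2]
10. ~p3, 2   [~->-rule on 9]
11. p2, 2   [~->-rule on 9]
12. ~p3 -> ~p2, 2   [[]-rule on 4 via 1R2]
13. ~p2, 2   [->-rule on 12 (branches; this branch)]
Accessibility: 0R0, 0R1, 0R2, 1R0, 1R1, 1R2, 2R0, 2R1, 2R2
Branch closes: p2 and ~p2 both at 2.
Every branch closes; the branch above is one of them.

Unsatisfiable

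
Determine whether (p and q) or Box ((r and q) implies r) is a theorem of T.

Tableau for the negation not ((p and q) or Box ((r and q) implies r)):
1. not ((p and q) or Box ((r and q) implies r)), w0
2. not (p and q), w0
3. not Box ((r and q) implies r), w0
4. not q, w0
5. not ((r and q) implies r), w1
6. r and q, w1
7. not r, w1
8. r, w1
9. q, w1
Accessibility: w0Rw0, w0Rw1, w1Rw1
Branch closes: r and not r both at w1.
All branches of the negation close; one closing branch shown above.

Valid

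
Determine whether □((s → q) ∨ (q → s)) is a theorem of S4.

Tableau for the negation ¬□((s → q) ∨ (q → s)):
1. ¬□((s → q) ∨ (q → s)), 0
2. ¬((s → q) ∨ (q → s)), 1   [¬□-rule on 1: fresh world 1, 0R1]
3. ¬(s → q), 1   [¬∨-rule on 2]
4. ¬(q → s), 1   [¬∨-rule on 2]
5. s, 1   [¬→-rule on 3]
6. ¬q, 1   [¬→-rule on 3]
7. q, 1   [¬→-rule on 4]
8. ¬s, 1   [¬→-rule on 4]
Accessibility: 0R0, 0R1, 1R1
Branch closes: q and ¬q both at 1.
Every branch of the negation's tableau closes; the branch above is one of them.

Valid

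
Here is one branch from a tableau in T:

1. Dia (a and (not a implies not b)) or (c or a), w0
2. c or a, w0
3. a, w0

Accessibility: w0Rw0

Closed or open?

Not closed

No atom appears with both signs at the same world.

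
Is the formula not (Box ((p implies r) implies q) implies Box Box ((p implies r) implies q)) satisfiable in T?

1. not (Box ((p implies r) implies q) implies Box Box ((p implies r) implies q)), u
2. Box ((p implies r) implies q), u   [neg-implies-rule on 1]
3. not Box Box ((p implies r) implies q), u   [neg-implies-rule on 1]
4. (p implies r) implies q, u   [Box-rule on 2 via uRu]
5. q, u   [implies-rule on 4 (branches; this branch)]
6. not Box ((p implies r) implies q), v   [neg-Box-rule on 3: fresh world v, uRv]
7. (p implies r) implies q, v   [Box-rule on 2 via uRv]
8. q, v   [implies-rule on 7 (branches; this branch)]
9. not ((p implies r) implies q), w   [neg-Box-rule on 6: fresh world w, vRw]
10. p implies r, w   [neg-implies-rule on 9]
11. not q, w   [neg-implies-rule on 9]
12. r, w   [implies-rule on 10 (branches; this branch)]
Accessibility: uRu, uRv, vRv, vRw, wRw

Satisfiable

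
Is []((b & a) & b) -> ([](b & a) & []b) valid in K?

Valid

Tableau for the negation ~([]((b & a) & b) -> ([](b & a) & []b)):
1. ~([]((b & a) & b) -> ([](b & a) & []b)), w0
2. []((b & a) & b), w0
3. ~([](b & a) & []b), w0
4. ~[](b & a), w0
5. ~(b & a), w1
6. (b & a) & b, w1
7. b & a, w1
8. b, w1
9. a, w1
10. ~a, w1
Accessibility: w0Rw1
Branch closes: a and ~a both at w1.
Every branch of the negation's tableau closes; the branch above is one of them.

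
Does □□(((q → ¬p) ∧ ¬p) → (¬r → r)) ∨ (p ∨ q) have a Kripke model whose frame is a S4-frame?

1. □□(((q → ¬p) ∧ ¬p) → (¬r → r)) ∨ (p ∨ q), 0
2. p ∨ q, 0
3. q, 0
Accessibility: 0R0

Yes, satisfiable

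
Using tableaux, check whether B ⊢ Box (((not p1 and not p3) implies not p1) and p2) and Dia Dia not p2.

Not valid

Tableau for the negation not (Box (((not p1 and not p3) implies not p1) and p2) and Dia Dia not p2):
1. not (Box (((not p1 and not p3) implies not p1) and p2) and Dia Dia not p2), u
2. not Dia Dia not p2, u
3. not Dia not p2, u
4. p2, u
Accessibility: uRu
The negation has an open branch (countermodel exists).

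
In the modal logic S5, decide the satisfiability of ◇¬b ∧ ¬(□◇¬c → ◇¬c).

1. ◇¬b ∧ ¬(□◇¬c → ◇¬c), 0
2. ◇¬b, 0
3. ¬(□◇¬c → ◇¬c), 0
4. □◇¬c, 0
5. ¬◇¬c, 0
6. ◇¬c, 0
7. c, 0
8. ¬b, 1
9. ◇¬c, 1
10. c, 1
11. ¬c, 2
12. ◇¬c, 2
13. c, 2
Accessibility: 0R0, 0R1, 0R2, 1R0, 1R1, 1R2, 2R0, 2R1, 2R2
Branch closes: c and ¬c both at 2.
All branches of the tableau close; one closing branch shown above.

No, unsatisfiable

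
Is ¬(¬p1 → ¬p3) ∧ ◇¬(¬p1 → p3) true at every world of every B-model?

No, not valid

Tableau for the negation ¬(¬(¬p1 → ¬p3) ∧ ◇¬(¬p1 → p3)):
1. ¬(¬(¬p1 → ¬p3) ∧ ◇¬(¬p1 → p3)), w0
2. ¬◇¬(¬p1 → p3), w0
3. ¬p1 → p3, w0
4. p3, w0
Accessibility: w0Rw0
The negation has an open branch (countermodel exists).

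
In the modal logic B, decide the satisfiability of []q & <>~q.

Unsatisfiable

1. []q & <>~q, 0
2. []q, 0   [&-rule on 1]
3. <>~q, 0   [&-rule on 1]
4. q, 0   [[]-rule on 2 via 0R0]
5. ~q, 1   [<>-rule on 3: fresh world 1, 0R1]
6. q, 1   [[]-rule on 2 via 0R1]
Accessibility: 0R0, 0R1, 1R0, 1R1
Branch closes: q and ~q both at 1.
(One branch shown.) All branches close.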